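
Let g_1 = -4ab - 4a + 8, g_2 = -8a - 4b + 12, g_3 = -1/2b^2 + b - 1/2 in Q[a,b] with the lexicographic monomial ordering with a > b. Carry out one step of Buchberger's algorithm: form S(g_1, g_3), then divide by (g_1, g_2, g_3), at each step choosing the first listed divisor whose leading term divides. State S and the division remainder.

S(g_1, g_3) = 3ab - a - 2b; remainder on division = 0.

lcm(LM(g_1), LM(g_3)) = ab^2.
S = (lcm/LT(g_1))·g_1 − (lcm/LT(g_3))·g_3 = 3ab - a - 2b.
Reduce S modulo (g_1, g_2, g_3) in that order:
  leading term ab: subtract (-3/4)·g_1 from 3ab - a - 2b → -4a - 2b + 6
  leading term a: subtract (1/2)·g_2 from -4a - 2b + 6 → 0
The remainder is 0, so this S-polynomial contributes no new basis element.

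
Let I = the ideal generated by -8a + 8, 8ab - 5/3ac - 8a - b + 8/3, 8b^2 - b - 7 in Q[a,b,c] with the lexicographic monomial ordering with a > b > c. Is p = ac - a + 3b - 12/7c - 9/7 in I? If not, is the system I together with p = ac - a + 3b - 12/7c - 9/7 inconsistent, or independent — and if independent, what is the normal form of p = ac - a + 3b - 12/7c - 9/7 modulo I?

First compute the reduced Gröbner basis of I by Buchberger's algorithm.
f_1 = -8a + 8, LT = a.
f_2 = 8ab - 5/3ac - 8a - b + 8/3, LT = ab.
f_3 = 8b^2 - b - 7, LT = b^2.

S(f_1,f_2): lcm = ab. S = 5/24ac + a - 7/8b - 1/3.
  leading term ac: subtract (-5/192c)·f_1 from 5/24ac + a - 7/8b - 1/3 → a - 7/8b + 5/24c - 1/3
  leading term a: subtract (-1/8)·f_1 from a - 7/8b + 5/24c - 1/3 → -7/8b + 5/24c + 2/3
  leading term b: no divisor's leading term divides it; move -7/8b to the remainder.
  leading term c: no divisor's leading term divides it; move 5/24c to the remainder.
  leading term 1: no divisor's leading term divides it; move 2/3 to the remainder.
  remainder -7/8b + 5/24c + 2/3 ≠ 0; add h_4 = -7/8b + 5/24c + 2/3 to the basis.

S(f_2,f_3): lcm = ab^2. S = -5/24abc - 7/8ab + 7/8a - 1/8b^2 + 1/3b.
  leading term abc: subtract (5/192bc)·f_1 from -5/24abc - 7/8ab + 7/8a - 1/8b^2 + 1/3b → -7/8ab + 7/8a - 1/8b^2 - 5/24bc + 1/3b
  leading term ab: subtract (7/64b)·f_1 from -7/8ab + 7/8a - 1/8b^2 - 5/24bc + 1/3b → 7/8a - 1/8b^2 - 5/24bc - 13/24b
  leading term a: subtract (-7/64)·f_1 from 7/8a - 1/8b^2 - 5/24bc - 13/24b → -1/8b^2 - 5/24bc - 13/24b + 7/8
  leading term b^2: subtract (-1/64)·f_3 from -1/8b^2 - 5/24bc - 13/24b + 7/8 → -5/24bc - 107/192b + 49/64
  leading term bc: subtract (5/21c)·h_4 from -5/24bc - 107/192b + 49/64 → -107/192b - 25/504c^2 - 10/63c + 49/64
  leading term b: subtract (107/168)·h_4 from -107/192b - 25/504c^2 - 10/63c + 49/64 → -25/504c^2 - 1175/4032c + 1375/4032
  leading term c^2: no divisor's leading term divides it; move -25/504c^2 to the remainder.
  leading term c: no divisor's leading term divides it; move -1175/4032c to the remainder.
  leading term 1: no divisor's leading term divides it; move 1375/4032 to the remainder.
  remainder -25/504c^2 - 1175/4032c + 1375/4032 ≠ 0; add h_5 = -25/504c^2 - 1175/4032c + 1375/4032 to the basis.

The other S-polynomials (S(f_1,f_3), S(f_1,h_4), S(f_2,h_4), S(f_3,h_4), S(f_1,h_5), S(f_2,h_5), S(f_3,h_5), S(h_4,h_5)) all reduce to 0 modulo the current basis, so we have a Gröbner basis.
Inter-reduce: drop elements whose leading term is divisible by another's, tail-reduce, and make monic.
Reduced Gröbner basis: {a - 1, b - 5/21c - 16/21, c^2 + 47/8c - 55/8}.
Label its elements g_1 = a - 1, g_2 = b - 5/21c - 16/21, g_3 = c^2 + 47/8c - 55/8.

Reduce p = ac - a + 3b - 12/7c - 9/7 modulo G:
  leading term ac: subtract (c)·g_1 from ac - a + 3b - 12/7c - 9/7 → -a + 3b - 5/7c - 9/7
  leading term a: subtract (-1)·g_1 from -a + 3b - 5/7c - 9/7 → 3b - 5/7c - 16/7
  leading term b: subtract (3)·g_2 from 3b - 5/7c - 16/7 → 0
  normal form = 0.
Since the normal form is 0, p ∈ I.

ac - a + 3b - 12/7c - 9/7 lies in I (it reduces to 0).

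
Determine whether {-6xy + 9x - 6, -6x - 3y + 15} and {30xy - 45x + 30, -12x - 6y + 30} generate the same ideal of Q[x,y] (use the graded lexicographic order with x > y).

Yes, the ideals are equal.

For a fixed monomial order, each ideal has a unique reduced Gröbner basis; comparing bases decides equality.
Buchberger on the first generating set:
f_1 = -6xy + 9x - 6, LT = xy.
f_2 = -6x - 3y + 15, LT = x.

S(f_1,f_2): lcm = xy. S = -1/2y^2 - 3/2x + 5/2y + 1.
  leading term y^2: no divisor's leading term divides it; move -1/2y^2 to the remainder.
  leading term x: subtract (1/4)·f_2 from -3/2x + 5/2y + 1 → 13/4y - 11/4
  leading term y: no divisor's leading term divides it; move 13/4y to the remainder.
  leading term 1: no divisor's leading term divides it; move -11/4 to the remainder.
  remainder -1/2y^2 + 13/4y - 11/4 ≠ 0; add g_3 = -1/2y^2 + 13/4y - 11/4 to the basis.

The other S-polynomials (S(f_1,g_3), S(f_2,g_3)) all reduce to 0 modulo the current basis, so we have a Gröbner basis.
Inter-reduce: drop elements whose leading term is divisible by another's, tail-reduce, and make monic.
Reduced Gröbner basis: {y^2 - 13/2y + 11/2, x + 1/2y - 5/2}.

Buchberger on the second generating set:
h_1 = 30xy - 45x + 30, LT = xy.
h_2 = -12x - 6y + 30, LT = x.

S(h_1,h_2): lcm = xy. S = -1/2y^2 - 3/2x + 5/2y + 1.
  leading term y^2: no divisor's leading term divides it; move -1/2y^2 to the remainder.
  leading term x: subtract (1/8)·h_2 from -3/2x + 5/2y + 1 → 13/4y - 11/4
  leading term y: no divisor's leading term divides it; move 13/4y to the remainder.
  leading term 1: no divisor's leading term divides it; move -11/4 to the remainder.
  remainder -1/2y^2 + 13/4y - 11/4 ≠ 0; add k_3 = -1/2y^2 + 13/4y - 11/4 to the basis.

The other S-polynomials (S(h_1,k_3), S(h_2,k_3)) all reduce to 0 modulo the current basis, so we have a Gröbner basis.
Inter-reduce: drop elements whose leading term is divisible by another's, tail-reduce, and make monic.
Reduced Gröbner basis: {y^2 - 13/2y + 11/2, x + 1/2y - 5/2}.

These coincide, so the ideals are equal.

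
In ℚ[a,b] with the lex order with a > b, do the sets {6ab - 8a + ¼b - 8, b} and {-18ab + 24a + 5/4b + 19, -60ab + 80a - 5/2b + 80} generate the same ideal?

No, the ideals differ.

Two ideals are equal iff their reduced Gröbner bases coincide (the reduced basis is unique for a fixed ordering).
Buchberger on the first generating set:
f_1 = 6ab - 8a + ¼b - 8, LT = ab.
f_2 = b, LT = b.

S(f_1,f_2): lcm = ab. S = -4/3a + 1/24b - 4/3.
  reduce S modulo (f_1, f_2):
  remainder -4/3a - 4/3 ≠ 0; add g_3 = -4/3a - 4/3 to the basis.

The other S-polynomials (S(f_1,g_3), S(f_2,g_3)) all reduce to 0 modulo the current basis, so we have a Gröbner basis.
Inter-reduce: drop elements whose leading term is divisible by another's, tail-reduce, and make monic.
Reduced Gröbner basis: {a + 1, b}.

Buchberger on the second generating set:
h_1 = -18ab + 24a + 5/4b + 19, LT = ab.
h_2 = -60ab + 80a - 5/2b + 80, LT = ab.

S(h_1,h_2): lcm = ab. S = -1/9b + 5/18.
  reduce S modulo (h_1, h_2):
  remainder -1/9b + 5/18 ≠ 0; add k_3 = -1/9b + 5/18 to the basis.

S(h_1,k_3): lcm = ab. S = 7/6a - 5/72b - 19/18.
  reduce S modulo (h_1, h_2, k_3):
  remainder 7/6a - 59/48 ≠ 0; add k_4 = 7/6a - 59/48 to the basis.

The other S-polynomials (S(h_2,k_3), S(h_1,k_4), S(h_2,k_4), S(k_3,k_4)) all reduce to 0 modulo the current basis, so we have a Gröbner basis.
Inter-reduce: drop elements whose leading term is divisible by another's, tail-reduce, and make monic.
Reduced Gröbner basis: {a - 59/56, b - 5/2}.

The bases are distinct; the ideals are different.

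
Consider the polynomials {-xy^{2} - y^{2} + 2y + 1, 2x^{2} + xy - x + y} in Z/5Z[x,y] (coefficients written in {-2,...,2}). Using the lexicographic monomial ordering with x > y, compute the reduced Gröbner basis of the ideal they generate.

f_1 = -xy^{2} - y^{2} + 2y + 1, LT = xy^{2}.
f_2 = 2x^{2} + xy - x + y, LT = x^{2}.

S(f_1,f_2): lcm = x^{2}y^{2}. S = 2xy^{3} - xy^{2} - 2xy - x + 2y^{3}.
  leading term xy^{3}: subtract (-2y)·f_1 from 2xy^{3} - xy^{2} - 2xy - x + 2y^{3} → -xy^{2} - 2xy - x - y^{2} + 2y
  leading term xy^{2}: subtract (1)·f_1 from -xy^{2} - 2xy - x - y^{2} + 2y → -2xy - x - 1
  leading term xy: no divisor's leading term divides it; move -2xy to the remainder.
  leading term x: no divisor's leading term divides it; move -x to the remainder.
  leading term 1: no divisor's leading term divides it; move -1 to the remainder.
  remainder -2xy - x - 1 ≠ 0; add g_3 = -2xy - x - 1 to the basis.

S(f_1,g_3): lcm = xy^{2}. S = 2xy + y^{2} - 1.
  leading term xy: subtract (-1)·g_3 from 2xy + y^{2} - 1 → -x + y^{2} - 2
  leading term x: no divisor's leading term divides it; move -x to the remainder.
  leading term y^{2}: no divisor's leading term divides it; move y^{2} to the remainder.
  leading term 1: no divisor's leading term divides it; move -2 to the remainder.
  remainder -x + y^{2} - 2 ≠ 0; add g_4 = -x + y^{2} - 2 to the basis.

S(f_1,g_4): lcm = xy^{2}. S = y^{4} - y^{2} - 2y - 1.
  leading term y^{4}: no divisor's leading term divides it; move y^{4} to the remainder.
  leading term y^{2}: no divisor's leading term divides it; move -y^{2} to the remainder.
  leading term y: no divisor's leading term divides it; move -2y to the remainder.
  leading term 1: no divisor's leading term divides it; move -1 to the remainder.
  remainder y^{4} - y^{2} - 2y - 1 ≠ 0; add g_5 = y^{4} - y^{2} - 2y - 1 to the basis.

S(g_3,g_4): lcm = xy. S = -2x + y^{3} - 2y - 2.
  leading term x: subtract (2)·g_4 from -2x + y^{3} - 2y - 2 → y^{3} - 2y^{2} - 2y + 2
  leading term y^{3}: no divisor's leading term divides it; move y^{3} to the remainder.
  leading term y^{2}: no divisor's leading term divides it; move -2y^{2} to the remainder.
  leading term y: no divisor's leading term divides it; move -2y to the remainder.
  leading term 1: no divisor's leading term divides it; move 2 to the remainder.
  remainder y^{3} - 2y^{2} - 2y + 2 ≠ 0; add g_6 = y^{3} - 2y^{2} - 2y + 2 to the basis.

The other S-polynomials (S(f_2,g_3), S(f_2,g_4), S(f_1,g_5), S(f_2,g_5), S(g_3,g_5), S(g_4,g_5), S(f_1,g_6), S(f_2,g_6), S(g_3,g_6), S(g_4,g_6), S(g_5,g_6)) all reduce to 0 modulo the current basis, so we have a Gröbner basis.
Inter-reduce: drop elements whose leading term is divisible by another's, tail-reduce, and make monic.

G = {x - y^{2} + 2, y^{3} - 2y^{2} - 2y + 2}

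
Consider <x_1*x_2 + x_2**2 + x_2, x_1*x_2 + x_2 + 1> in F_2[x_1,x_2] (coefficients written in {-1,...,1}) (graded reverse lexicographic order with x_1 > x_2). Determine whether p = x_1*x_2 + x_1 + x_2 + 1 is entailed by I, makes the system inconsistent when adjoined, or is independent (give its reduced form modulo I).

x_1*x_2 + x_1 + x_2 + 1 is independent of I; its normal form modulo I is x_2 + 1.

First compute the reduced Gröbner basis of I by Buchberger's algorithm.
f_1 = x_1*x_2 + x_2**2 + x_2, LT = x_1*x_2.
f_2 = x_1*x_2 + x_2 + 1, LT = x_1*x_2.

S(f_1,f_2): lcm = x_1*x_2. S = x_2**2 + 1.
  leading term x_2**2: no divisor's leading term divides it; move x_2**2 to the remainder.
  leading term 1: no divisor's leading term divides it; move 1 to the remainder.
  remainder x_2**2 + 1 ≠ 0; add h_3 = x_2**2 + 1 to the basis.

S(f_1,h_3): lcm = x_1*x_2**2. S = x_2**3 + x_2**2 + x_1.
  leading term x_2**3: subtract (x_2)·h_3 from x_2**3 + x_2**2 + x_1 → x_2**2 + x_1 + x_2
  leading term x_2**2: subtract (1)·h_3 from x_2**2 + x_1 + x_2 → x_1 + x_2 + 1
  leading term x_1: no divisor's leading term divides it; move x_1 to the remainder.
  leading term x_2: no divisor's leading term divides it; move x_2 to the remainder.
  leading term 1: no divisor's leading term divides it; move 1 to the remainder.
  remainder x_1 + x_2 + 1 ≠ 0; add h_4 = x_1 + x_2 + 1 to the basis.

The other S-polynomials (S(f_2,h_3), S(f_1,h_4), S(f_2,h_4), S(h_3,h_4)) all reduce to 0 modulo the current basis, so we have a Gröbner basis.
Inter-reduce: drop elements whose leading term is divisible by another's, tail-reduce, and make monic.
Reduced Gröbner basis: {x_2**2 + 1, x_1 + x_2 + 1}.
Label its elements g_1 = x_2**2 + 1, g_2 = x_1 + x_2 + 1.

Reduce p = x_1*x_2 + x_1 + x_2 + 1 modulo G:
  leading term x_1*x_2: subtract (x_2)·g_2 from x_1*x_2 + x_1 + x_2 + 1 → x_2**2 + x_1 + 1
  leading term x_2**2: subtract (1)·g_1 from x_2**2 + x_1 + 1 → x_1
  leading term x_1: subtract (1)·g_2 from x_1 → x_2 + 1
  leading term x_2: no divisor's leading term divides it; move x_2 to the remainder.
  leading term 1: no divisor's leading term divides it; move 1 to the remainder.
  normal form = x_2 + 1.
The normal form is nonzero, so p ∉ I. Since p minus its normal form lies in I, I + (p) = I + (r) where r = x_2 + 1; decide whether this ideal is the whole ring.
Run Buchberger on G together with r (pairs among the g_i already reduce to 0 since G is a Gröbner basis):
g_1 = x_2**2 + 1, LT = x_2**2.
g_2 = x_1 + x_2 + 1, LT = x_1.
r = x_2 + 1, LT = x_2.

The S-polynomials (S(g_1,g_2), S(g_1,r), S(g_2,r)) all reduce to 0 modulo the current basis, so we have a Gröbner basis.
Inter-reduce: drop elements whose leading term is divisible by another's, tail-reduce, and make monic.
Reduced Gröbner basis: {x_1, x_2 + 1}.
The reduced Gröbner basis of I + (p) is {x_1, x_2 + 1} ≠ {1}, a proper ideal, so the enlarged system stays consistent: p is independent of I, with normal form x_2 + 1.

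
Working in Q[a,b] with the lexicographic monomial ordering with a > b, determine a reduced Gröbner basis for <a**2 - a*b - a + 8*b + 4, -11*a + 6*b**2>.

This is the nonlinear analogue of row-reducing a linear system.

f_1 = a**2 - a*b - a + 8*b + 4, LT = a**2.
f_2 = -11*a + 6*b**2, LT = a.

S(f_1,f_2): lcm = a**2. S = 6/11*a*b**2 - a*b - a + 8*b + 4.
  leading term a*b**2: subtract (-6/121*b**2)·f_2 from 6/11*a*b**2 - a*b - a + 8*b + 4 → -a*b - a + 36/121*b**4 + 8*b + 4
  leading term a*b: subtract (1/11*b)·f_2 from -a*b - a + 36/121*b**4 + 8*b + 4 → -a + 36/121*b**4 - 6/11*b**3 + 8*b + 4
  leading term a: subtract (1/11)·f_2 from -a + 36/121*b**4 - 6/11*b**3 + 8*b + 4 → 36/121*b**4 - 6/11*b**3 - 6/11*b**2 + 8*b + 4
  leading term b**4: no divisor's leading term divides it; move 36/121*b**4 to the remainder.
  leading term b**3: no divisor's leading term divides it; move -6/11*b**3 to the remainder.
  leading term b**2: no divisor's leading term divides it; move -6/11*b**2 to the remainder.
  leading term b: no divisor's leading term divides it; move 8*b to the remainder.
  leading term 1: no divisor's leading term divides it; move 4 to the remainder.
  remainder 36/121*b**4 - 6/11*b**3 - 6/11*b**2 + 8*b + 4 ≠ 0; add g_3 = 36/121*b**4 - 6/11*b**3 - 6/11*b**2 + 8*b + 4 to the basis.

The other S-polynomials (S(f_1,g_3), S(f_2,g_3)) all reduce to 0 modulo the current basis, so we have a Gröbner basis.
Inter-reduce: drop elements whose leading term is divisible by another's, tail-reduce, and make monic.

G = {a - 6/11*b**2, b**4 - 11/6*b**3 - 11/6*b**2 + 242/9*b + 121/9}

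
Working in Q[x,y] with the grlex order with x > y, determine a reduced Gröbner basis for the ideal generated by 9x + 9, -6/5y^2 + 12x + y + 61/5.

G = {y^2 - 5/6y - 1/6, x + 1}

f_1 = 9x + 9, LT = x.
f_2 = -6/5y^2 + 12x + y + 61/5, LT = y^2.

The S-polynomials (S(f_1,f_2)) all reduce to 0 modulo the current basis, so we have a Gröbner basis.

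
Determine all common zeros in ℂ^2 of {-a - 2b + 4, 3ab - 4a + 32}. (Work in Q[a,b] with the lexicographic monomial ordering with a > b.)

Compute a lex Gröbner basis by Buchberger's algorithm.
f_1 = -a - 2b + 4, LT = a.
f_2 = 3ab - 4a + 32, LT = ab.

S(f_1,f_2): lcm = ab. S = 4/3a + 2b^2 - 4b - 32/3.
  leading term a: subtract (-4/3)·f_1 from 4/3a + 2b^2 - 4b - 32/3 → 2b^2 - 20/3b - 16/3
  leading term b^2: no divisor's leading term divides it; move 2b^2 to the remainder.
  leading term b: no divisor's leading term divides it; move -20/3b to the remainder.
  leading term 1: no divisor's leading term divides it; move -16/3 to the remainder.
  remainder 2b^2 - 20/3b - 16/3 ≠ 0; add h_3 = 2b^2 - 20/3b - 16/3 to the basis.

The other S-polynomials (S(f_1,h_3), S(f_2,h_3)) all reduce to 0 modulo the current basis, so we have a Gröbner basis.
Inter-reduce: drop elements whose leading term is divisible by another's, tail-reduce, and make monic.
Reduced Gröbner basis: {a + 2b - 4, b^2 - 10/3b - 8/3}.

From the last basis element, b^2 - 10/3b - 8/3 = 0, so b takes values in {-2/3, 4}. Each choice, substituted upward through the basis, yields the corresponding point(s) of the solution set.
  b = -2/3: the earlier basis element becomes a - 16/3 = 0, giving a = 16/3 — point (16/3, -2/3).
  b = 4: the earlier basis element becomes a + 4 = 0, giving a = -4 — point (-4, 4).
Each listed point satisfies every original equation (direct substitution).

{(16/3, -2/3), (-4, 4)}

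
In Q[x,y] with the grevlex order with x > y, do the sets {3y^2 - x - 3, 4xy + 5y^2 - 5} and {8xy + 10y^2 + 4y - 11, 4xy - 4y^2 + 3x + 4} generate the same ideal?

No, the ideals differ.

For a fixed monomial order, each ideal has a unique reduced Gröbner basis; comparing bases decides equality.
Buchberger on the first generating set:
f_1 = 3y^2 - x - 3, LT = y^2.
f_2 = 4xy + 5y^2 - 5, LT = xy.

S(f_1,f_2): lcm = xy^2. S = -5/4y^3 - 1/3x^2 - x + 5/4y.
  leading term y^3: subtract (-5/12y)·f_1 from -5/4y^3 - 1/3x^2 - x + 5/4y → -1/3x^2 - 5/12xy - x
  leading term x^2: no divisor's leading term divides it; move -1/3x^2 to the remainder.
  leading term xy: subtract (-5/48)·f_2 from -5/12xy - x → 25/48y^2 - x - 25/48
  leading term y^2: subtract (25/144)·f_1 from 25/48y^2 - x - 25/48 → -119/144x
  leading term x: no divisor's leading term divides it; move -119/144x to the remainder.
  remainder -1/3x^2 - 119/144x ≠ 0; add g_3 = -1/3x^2 - 119/144x to the basis.

The other S-polynomials (S(f_1,g_3), S(f_2,g_3)) all reduce to 0 modulo the current basis, so we have a Gröbner basis.
Inter-reduce: drop elements whose leading term is divisible by another's, tail-reduce, and make monic.
Reduced Gröbner basis: {x^2 + 119/48x, xy + 5/12x, y^2 - 1/3x - 1}.

Buchberger on the second generating set:
h_1 = 8xy + 10y^2 + 4y - 11, LT = xy.
h_2 = 4xy - 4y^2 + 3x + 4, LT = xy.

S(h_1,h_2): lcm = xy. S = 9/4y^2 - 3/4x + 1/2y - 19/8.
  leading term y^2: no divisor's leading term divides it; move 9/4y^2 to the remainder.
  leading term x: no divisor's leading term divides it; move -3/4x to the remainder.
  leading term y: no divisor's leading term divides it; move 1/2y to the remainder.
  leading term 1: no divisor's leading term divides it; move -19/8 to the remainder.
  remainder 9/4y^2 - 3/4x + 1/2y - 19/8 ≠ 0; add k_3 = 9/4y^2 - 3/4x + 1/2y - 19/8 to the basis.

S(h_1,k_3): lcm = xy^2. S = 5/4y^3 + 1/3x^2 - 2/9xy + 1/2y^2 + 19/18x - 11/8y.
  leading term y^3: subtract (5/9y)·k_3 from 5/4y^3 + 1/3x^2 - 2/9xy + 1/2y^2 + 19/18x - 11/8y → 1/3x^2 + 7/36xy + 2/9y^2 + 19/18x - 1/18y
  leading term x^2: no divisor's leading term divides it; move 1/3x^2 to the remainder.
  leading term xy: subtract (7/288)·h_1 from 7/36xy + 2/9y^2 + 19/18x - 1/18y → -1/48y^2 + 19/18x - 11/72y + 77/288
  leading term y^2: subtract (-1/108)·k_3 from -1/48y^2 + 19/18x - 11/72y + 77/288 → 151/144x - 4/27y + 53/216
  leading term x: no divisor's leading term divides it; move 151/144x to the remainder.
  leading term y: no divisor's leading term divides it; move -4/27y to the remainder.
  leading term 1: no divisor's leading term divides it; move 53/216 to the remainder.
  remainder 1/3x^2 + 151/144x - 4/27y + 53/216 ≠ 0; add k_4 = 1/3x^2 + 151/144x - 4/27y + 53/216 to the basis.

The other S-polynomials (S(h_2,k_3), S(h_1,k_4), S(h_2,k_4), S(k_3,k_4)) all reduce to 0 modulo the current basis, so we have a Gröbner basis.
Inter-reduce: drop elements whose leading term is divisible by another's, tail-reduce, and make monic.
Reduced Gröbner basis: {x^2 + 151/48x - 4/9y + 53/72, xy + 5/12x + 2/9y - 1/18, y^2 - 1/3x + 2/9y - 19/18}.

The bases are distinct; the ideals are different.
The choice of monomial ordering does not affect the verdict — as long as both bases are computed under the same ordering, their equality decides ideal equality.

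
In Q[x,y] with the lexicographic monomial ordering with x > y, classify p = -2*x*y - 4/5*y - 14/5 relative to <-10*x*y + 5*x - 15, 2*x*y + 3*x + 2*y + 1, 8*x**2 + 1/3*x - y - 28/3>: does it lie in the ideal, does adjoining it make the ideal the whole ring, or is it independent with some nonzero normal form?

First compute the reduced Gröbner basis of I by Buchberger's algorithm.
f_1 = -10*x*y + 5*x - 15, LT = x*y.
f_2 = 2*x*y + 3*x + 2*y + 1, LT = x*y.
f_3 = 8*x**2 + 1/3*x - y - 28/3, LT = x**2.

S(f_1,f_2): lcm = x*y. S = -2*x - y + 1.
  reduce S modulo (f_1, f_2, f_3):
  remainder -2*x - y + 1 ≠ 0; add h_4 = -2*x - y + 1 to the basis.

S(f_1,f_3): lcm = x**2*y. S = -1/2*x**2 - 1/24*x*y + 3/2*x + 1/8*y**2 + 7/6*y.
  reduce S modulo (f_1, f_2, f_3, h_4):
  remainder 1/8*y**2 + 17/48*y + 11/48 ≠ 0; add h_5 = 1/8*y**2 + 17/48*y + 11/48 to the basis.

S(f_2,f_3): lcm = x**2*y. S = 3/2*x**2 + 23/24*x*y + 1/2*x + 1/8*y**2 + 7/6*y.
  reduce S modulo (f_1, f_2, f_3, h_4, h_5):
  remainder 13/24*y + 13/24 ≠ 0; add h_6 = 13/24*y + 13/24 to the basis.

The other S-polynomials (S(f_1,h_4), S(f_2,h_4), S(f_3,h_4), S(f_1,h_5), S(f_2,h_5), S(f_3,h_5), S(h_4,h_5), S(f_1,h_6), S(f_2,h_6), S(f_3,h_6), S(h_4,h_6), S(h_5,h_6)) all reduce to 0 modulo the current basis, so we have a Gröbner basis.
Inter-reduce: drop elements whose leading term is divisible by another's, tail-reduce, and make monic.
Reduced Gröbner basis: {x - 1, y + 1}.
Label its elements g_1 = x - 1, g_2 = y + 1.

Reduce p = -2*x*y - 4/5*y - 14/5 modulo G:
  leading term x*y: subtract (-2*y)·g_1 from -2*x*y - 4/5*y - 14/5 → -14/5*y - 14/5
  leading term y: subtract (-14/5)·g_2 from -14/5*y - 14/5 → 0
  normal form = 0.
Since the normal form is 0, p ∈ I.

The remainder on division by a Gröbner basis is unique — it is the normal form.

-2*x*y - 4/5*y - 14/5 lies in I (it reduces to 0).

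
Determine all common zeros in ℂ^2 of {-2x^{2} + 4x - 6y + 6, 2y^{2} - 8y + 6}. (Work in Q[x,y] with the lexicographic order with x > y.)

Compute a lex Gröbner basis by Buchberger's algorithm.
f_1 = -2x^{2} + 4x - 6y + 6, LT = x^{2}.
f_2 = 2y^{2} - 8y + 6, LT = y^{2}.

The S-polynomials (S(f_1,f_2)) all reduce to 0 modulo the current basis, so we have a Gröbner basis.
Inter-reduce: drop elements whose leading term is divisible by another's, tail-reduce, and make monic.
Reduced Gröbner basis: {x^{2} - 2x + 3y - 3, y^{2} - 4y + 3}.

A lex Gröbner basis eliminates variables successively. Here y^{2} - 4y + 3 depends only on y, with roots {1, 3}; lifting each root through the earlier basis elements recovers the full solutions.
  y = 1: the earlier basis element becomes x^{2} - 2x = 0, giving x = 0, 2 — points (0, 1), (2, 1).
  y = 3: the earlier basis element becomes x^{2} - 2x + 6 = 0, giving x = 1 - sqrt(5)*I, 1 + sqrt(5)*I — points (1 - sqrt(5)*I, 3), (1 + sqrt(5)*I, 3).
A lex Gröbner basis triangularizes the system, enabling back-substitution.

{(0, 1), (2, 1), (1 - sqrt(5)*I, 3), (1 + sqrt(5)*I, 3)}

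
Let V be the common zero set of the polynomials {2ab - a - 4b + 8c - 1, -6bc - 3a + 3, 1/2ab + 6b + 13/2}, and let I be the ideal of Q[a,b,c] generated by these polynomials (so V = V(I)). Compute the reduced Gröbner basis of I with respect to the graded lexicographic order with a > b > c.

f_1 = 2ab - a - 4b + 8c - 1, LT = ab.
f_2 = -6bc - 3a + 3, LT = bc.
f_3 = 1/2ab + 6b + 13/2, LT = ab.

S(f_1,f_2): lcm = abc. S = -1/2a^2 - 1/2ac - 2bc + 4c^2 + 1/2a - 1/2c.
  reduce S modulo (f_1, f_2, f_3):
  remainder -1/2a^2 - 1/2ac + 4c^2 + 3/2a - 1/2c - 1 ≠ 0; add g_4 = -1/2a^2 - 1/2ac + 4c^2 + 3/2a - 1/2c - 1 to the basis.

S(f_1,f_3): lcm = ab. S = -1/2a - 14b + 4c - 27/2.
  reduce S modulo (f_1, f_2, f_3, g_4):
  remainder -1/2a - 14b + 4c - 27/2 ≠ 0; add g_5 = -1/2a - 14b + 4c - 27/2 to the basis.

S(f_3,g_4): lcm = a^2b. S = -abc + 8bc^2 + 15ab - bc + 13a - 2b.
  reduce S modulo (f_1, f_2, f_3, g_4, g_5):
  remainder -32c^2 + 1176b - 263c + 1176 ≠ 0; add g_6 = -32c^2 + 1176b - 263c + 1176 to the basis.

S(f_1,g_5): lcm = ab. S = -28b^2 + 8bc - 1/2a - 29b + 4c - 1/2.
  reduce S modulo (f_1, f_2, f_3, g_4, g_5, g_6):
  remainder -28b^2 + 97b - 32c + 125 ≠ 0; add g_7 = -28b^2 + 97b - 32c + 125 to the basis.

The other S-polynomials (S(f_2,f_3), S(f_1,g_4), S(f_2,g_4), S(f_2,g_5), S(f_3,g_5), S(g_4,g_5), S(f_1,g_6), S(f_2,g_6), S(f_3,g_6), S(g_4,g_6), S(g_5,g_6), S(f_1,g_7), S(f_2,g_7), S(f_3,g_7), S(g_4,g_7), S(g_5,g_7), S(g_6,g_7)) all reduce to 0 modulo the current basis, so we have a Gröbner basis.
Inter-reduce: drop elements whose leading term is divisible by another's, tail-reduce, and make monic.

G = {b^2 - 97/28b + 8/7c - 125/28, bc - 14b + 4c - 14, c^2 - 147/4b + 263/32c - 147/4, a + 28b - 8c + 27}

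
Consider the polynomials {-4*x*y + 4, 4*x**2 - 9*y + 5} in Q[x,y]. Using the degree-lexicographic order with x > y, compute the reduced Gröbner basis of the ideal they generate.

f_1 = -4*x*y + 4, LT = x*y.
f_2 = 4*x**2 - 9*y + 5, LT = x**2.

S(f_1,f_2): lcm = x**2*y. S = 9/4*y**2 - x - 5/4*y.
  reduce S modulo (f_1, f_2):
  remainder 9/4*y**2 - x - 5/4*y ≠ 0; add g_3 = 9/4*y**2 - x - 5/4*y to the basis.

The other S-polynomials (S(f_1,g_3), S(f_2,g_3)) all reduce to 0 modulo the current basis, so we have a Gröbner basis.

G = {x**2 - 9/4*y + 5/4, x*y - 1, y**2 - 4/9*x - 5/9*y}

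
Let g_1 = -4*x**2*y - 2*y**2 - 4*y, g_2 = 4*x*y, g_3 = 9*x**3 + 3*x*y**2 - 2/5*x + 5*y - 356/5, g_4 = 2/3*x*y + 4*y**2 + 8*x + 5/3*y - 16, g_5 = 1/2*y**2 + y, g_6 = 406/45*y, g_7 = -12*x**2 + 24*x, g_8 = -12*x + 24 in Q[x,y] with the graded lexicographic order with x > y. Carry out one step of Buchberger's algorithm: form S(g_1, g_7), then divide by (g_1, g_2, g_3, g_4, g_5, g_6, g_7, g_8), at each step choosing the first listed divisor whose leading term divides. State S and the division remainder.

S(g_1, g_7) = 2*x*y + 1/2*y**2 + y; remainder on division = 0.

lcm(LM(g_1), LM(g_7)) = x**2*y.
S = (lcm/LT(g_1))·g_1 − (lcm/LT(g_7))·g_7 = 2*x*y + 1/2*y**2 + y.
Reduce S modulo (g_1, g_2, g_3, g_4, g_5, g_6, g_7, g_8) in that order:
  leading term x*y: subtract (1/2)·g_2 from 2*x*y + 1/2*y**2 + y → 1/2*y**2 + y
  leading term y**2: subtract (1)·g_5 from 1/2*y**2 + y → 0
The remainder is 0, so this S-polynomial contributes no new basis element.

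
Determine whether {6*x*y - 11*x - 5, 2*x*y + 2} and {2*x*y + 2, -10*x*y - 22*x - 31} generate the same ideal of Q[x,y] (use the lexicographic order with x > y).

Two ideals are equal iff their reduced Gröbner bases coincide (the reduced basis is unique for a fixed ordering).
Buchberger on the first generating set:
f_1 = 6*x*y - 11*x - 5, LT = x*y.
f_2 = 2*x*y + 2, LT = x*y.

S(f_1,f_2): lcm = x*y. S = -11/6*x - 11/6.
  leading term x: no divisor's leading term divides it; move -11/6*x to the remainder.
  leading term 1: no divisor's leading term divides it; move -11/6 to the remainder.
  remainder -11/6*x - 11/6 ≠ 0; add g_3 = -11/6*x - 11/6 to the basis.

S(f_1,g_3): lcm = x*y. S = -11/6*x - y - 5/6.
  leading term x: subtract (1)·g_3 from -11/6*x - y - 5/6 → -y + 1
  leading term y: no divisor's leading term divides it; move -y to the remainder.
  leading term 1: no divisor's leading term divides it; move 1 to the remainder.
  remainder -y + 1 ≠ 0; add g_4 = -y + 1 to the basis.

The other S-polynomials (S(f_2,g_3), S(f_1,g_4), S(f_2,g_4), S(g_3,g_4)) all reduce to 0 modulo the current basis, so we have a Gröbner basis.
Inter-reduce: drop elements whose leading term is divisible by another's, tail-reduce, and make monic.
Reduced Gröbner basis: {x + 1, y - 1}.

Buchberger on the second generating set:
h_1 = 2*x*y + 2, LT = x*y.
h_2 = -10*x*y - 22*x - 31, LT = x*y.

S(h_1,h_2): lcm = x*y. S = -11/5*x - 21/10.
  leading term x: no divisor's leading term divides it; move -11/5*x to the remainder.
  leading term 1: no divisor's leading term divides it; move -21/10 to the remainder.
  remainder -11/5*x - 21/10 ≠ 0; add k_3 = -11/5*x - 21/10 to the basis.

S(h_1,k_3): lcm = x*y. S = -21/22*y + 1.
  leading term y: no divisor's leading term divides it; move -21/22*y to the remainder.
  leading term 1: no divisor's leading term divides it; move 1 to the remainder.
  remainder -21/22*y + 1 ≠ 0; add k_4 = -21/22*y + 1 to the basis.

The other S-polynomials (S(h_2,k_3), S(h_1,k_4), S(h_2,k_4), S(k_3,k_4)) all reduce to 0 modulo the current basis, so we have a Gröbner basis.
Inter-reduce: drop elements whose leading term is divisible by another's, tail-reduce, and make monic.
Reduced Gröbner basis: {x + 21/22, y - 22/21}.

The bases are distinct; the ideals are different.

No, the ideals differ.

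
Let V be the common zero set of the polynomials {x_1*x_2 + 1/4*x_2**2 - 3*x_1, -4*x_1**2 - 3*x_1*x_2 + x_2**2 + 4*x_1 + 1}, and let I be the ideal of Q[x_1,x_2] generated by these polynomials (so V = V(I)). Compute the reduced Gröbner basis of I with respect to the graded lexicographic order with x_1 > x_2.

G = {x_2**3 - 19/6*x_2**2 + 6*x_1 + 2/3*x_2 - 2, x_1**2 - 7/16*x_2**2 + 5/4*x_1 - 1/4, x_1*x_2 + 1/4*x_2**2 - 3*x_1}

Buchberger's algorithm terminates because the ascending chain of leading-term ideals stabilizes.

f_1 = x_1*x_2 + 1/4*x_2**2 - 3*x_1, LT = x_1*x_2.
f_2 = -4*x_1**2 - 3*x_1*x_2 + x_2**2 + 4*x_1 + 1, LT = x_1**2.

S(f_1,f_2): lcm = x_1**2*x_2. S = -1/2*x_1*x_2**2 + 1/4*x_2**3 - 3*x_1**2 + x_1*x_2 + 1/4*x_2.
  leading term x_1*x_2**2: subtract (-1/2*x_2)·f_1 from -1/2*x_1*x_2**2 + 1/4*x_2**3 - 3*x_1**2 + x_1*x_2 + 1/4*x_2 → 3/8*x_2**3 - 3*x_1**2 - 1/2*x_1*x_2 + 1/4*x_2
  leading term x_2**3: no divisor's leading term divides it; move 3/8*x_2**3 to the remainder.
  leading term x_1**2: subtract (3/4)·f_2 from -3*x_1**2 - 1/2*x_1*x_2 + 1/4*x_2 → 7/4*x_1*x_2 - 3/4*x_2**2 - 3*x_1 + 1/4*x_2 - 3/4
  leading term x_1*x_2: subtract (7/4)·f_1 from 7/4*x_1*x_2 - 3/4*x_2**2 - 3*x_1 + 1/4*x_2 - 3/4 → -19/16*x_2**2 + 9/4*x_1 + 1/4*x_2 - 3/4
  leading term x_2**2: no divisor's leading term divides it; move -19/16*x_2**2 to the remainder.
  leading term x_1: no divisor's leading term divides it; move 9/4*x_1 to the remainder.
  leading term x_2: no divisor's leading term divides it; move 1/4*x_2 to the remainder.
  leading term 1: no divisor's leading term divides it; move -3/4 to the remainder.
  remainder 3/8*x_2**3 - 19/16*x_2**2 + 9/4*x_1 + 1/4*x_2 - 3/4 ≠ 0; add g_3 = 3/8*x_2**3 - 19/16*x_2**2 + 9/4*x_1 + 1/4*x_2 - 3/4 to the basis.

The other S-polynomials (S(f_1,g_3), S(f_2,g_3)) all reduce to 0 modulo the current basis, so we have a Gröbner basis.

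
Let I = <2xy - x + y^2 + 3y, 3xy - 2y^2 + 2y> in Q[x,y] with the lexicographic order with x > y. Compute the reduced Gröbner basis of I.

f_1 = 2xy - x + y^2 + 3y, LT = xy.
f_2 = 3xy - 2y^2 + 2y, LT = xy.

S(f_1,f_2): lcm = xy. S = -1/2x + 7/6y^2 + 5/6y.
  reduce S modulo (f_1, f_2):
  remainder -1/2x + 7/6y^2 + 5/6y ≠ 0; add g_3 = -1/2x + 7/6y^2 + 5/6y to the basis.

S(f_1,g_3): lcm = xy. S = -1/2x + 7/3y^3 + 13/6y^2 + 3/2y.
  reduce S modulo (f_1, f_2, g_3):
  remainder 7/3y^3 + y^2 + 2/3y ≠ 0; add g_4 = 7/3y^3 + y^2 + 2/3y to the basis.

The other S-polynomials (S(f_2,g_3), S(f_1,g_4), S(f_2,g_4), S(g_3,g_4)) all reduce to 0 modulo the current basis, so we have a Gröbner basis.
Inter-reduce: drop elements whose leading term is divisible by another's, tail-reduce, and make monic.

G = {x - 7/3y^2 - 5/3y, y^3 + 3/7y^2 + 2/7y}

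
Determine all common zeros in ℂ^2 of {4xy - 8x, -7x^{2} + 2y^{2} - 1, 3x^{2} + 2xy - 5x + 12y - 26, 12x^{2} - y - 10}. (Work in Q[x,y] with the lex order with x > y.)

Compute a lex Gröbner basis by Buchberger's algorithm.
f_1 = 4xy - 8x, LT = xy.
f_2 = -7x^{2} + 2y^{2} - 1, LT = x^{2}.
f_3 = 3x^{2} + 2xy - 5x + 12y - 26, LT = x^{2}.
f_4 = 12x^{2} - y - 10, LT = x^{2}.

S(f_1,f_2): lcm = x^{2}y. S = -2x^{2} + \tfrac{2}{7}y^{3} - \tfrac{1}{7}y.
  leading term x^{2}: subtract (\tfrac{2}{7})·f_2 from -2x^{2} + \tfrac{2}{7}y^{3} - \tfrac{1}{7}y → \tfrac{2}{7}y^{3} - \tfrac{4}{7}y^{2} - \tfrac{1}{7}y + \tfrac{2}{7}
  leading term y^{3}: no divisor's leading term divides it; move \tfrac{2}{7}y^{3} to the remainder.
  leading term y^{2}: no divisor's leading term divides it; move -\tfrac{4}{7}y^{2} to the remainder.
  leading term y: no divisor's leading term divides it; move -\tfrac{1}{7}y to the remainder.
  leading term 1: no divisor's leading term divides it; move \tfrac{2}{7} to the remainder.
  remainder \tfrac{2}{7}y^{3} - \tfrac{4}{7}y^{2} - \tfrac{1}{7}y + \tfrac{2}{7} ≠ 0; add h_5 = \tfrac{2}{7}y^{3} - \tfrac{4}{7}y^{2} - \tfrac{1}{7}y + \tfrac{2}{7} to the basis.

S(f_1,f_3): lcm = x^{2}y. S = -2x^{2} - \tfrac{2}{3}xy^{2} + \tfrac{5}{3}xy - 4y^{2} + \tfrac{26}{3}y.
  leading term x^{2}: subtract (\tfrac{2}{7})·f_2 from -2x^{2} - \tfrac{2}{3}xy^{2} + \tfrac{5}{3}xy - 4y^{2} + \tfrac{26}{3}y → -\tfrac{2}{3}xy^{2} + \tfrac{5}{3}xy - \tfrac{32}{7}y^{2} + \tfrac{26}{3}y + \tfrac{2}{7}
  leading term xy^{2}: subtract (-\tfrac{1}{6}y)·f_1 from -\tfrac{2}{3}xy^{2} + \tfrac{5}{3}xy - \tfrac{32}{7}y^{2} + \tfrac{26}{3}y + \tfrac{2}{7} → \tfrac{1}{3}xy - \tfrac{32}{7}y^{2} + \tfrac{26}{3}y + \tfrac{2}{7}
  leading term xy: subtract (\tfrac{1}{12})·f_1 from \tfrac{1}{3}xy - \tfrac{32}{7}y^{2} + \tfrac{26}{3}y + \tfrac{2}{7} → \tfrac{2}{3}x - \tfrac{32}{7}y^{2} + \tfrac{26}{3}y + \tfrac{2}{7}
  leading term x: no divisor's leading term divides it; move \tfrac{2}{3}x to the remainder.
  leading term y^{2}: no divisor's leading term divides it; move -\tfrac{32}{7}y^{2} to the remainder.
  leading term y: no divisor's leading term divides it; move \tfrac{26}{3}y to the remainder.
  leading term 1: no divisor's leading term divides it; move \tfrac{2}{7} to the remainder.
  remainder \tfrac{2}{3}x - \tfrac{32}{7}y^{2} + \tfrac{26}{3}y + \tfrac{2}{7} ≠ 0; add h_6 = \tfrac{2}{3}x - \tfrac{32}{7}y^{2} + \tfrac{26}{3}y + \tfrac{2}{7} to the basis.

S(f_1,f_4): lcm = x^{2}y. S = -2x^{2} + \tfrac{1}{12}y^{2} + \tfrac{5}{6}y.
  leading term x^{2}: subtract (\tfrac{2}{7})·f_2 from -2x^{2} + \tfrac{1}{12}y^{2} + \tfrac{5}{6}y → -\tfrac{41}{84}y^{2} + \tfrac{5}{6}y + \tfrac{2}{7}
  leading term y^{2}: no divisor's leading term divides it; move -\tfrac{41}{84}y^{2} to the remainder.
  leading term y: no divisor's leading term divides it; move \tfrac{5}{6}y to the remainder.
  leading term 1: no divisor's leading term divides it; move \tfrac{2}{7} to the remainder.
  remainder -\tfrac{41}{84}y^{2} + \tfrac{5}{6}y + \tfrac{2}{7} ≠ 0; add h_7 = -\tfrac{41}{84}y^{2} + \tfrac{5}{6}y + \tfrac{2}{7} to the basis.

S(f_2,f_3): lcm = x^{2}. S = -\tfrac{2}{3}xy + \tfrac{5}{3}x - \tfrac{2}{7}y^{2} - 4y + \tfrac{185}{21}.
  leading term xy: subtract (-\tfrac{1}{6})·f_1 from -\tfrac{2}{3}xy + \tfrac{5}{3}x - \tfrac{2}{7}y^{2} - 4y + \tfrac{185}{21} → \tfrac{1}{3}x - \tfrac{2}{7}y^{2} - 4y + \tfrac{185}{21}
  leading term x: subtract (\tfrac{1}{2})·h_6 from \tfrac{1}{3}x - \tfrac{2}{7}y^{2} - 4y + \tfrac{185}{21} → 2y^{2} - \tfrac{25}{3}y + \tfrac{26}{3}
  leading term y^{2}: subtract (-\tfrac{168}{41})·h_7 from 2y^{2} - \tfrac{25}{3}y + \tfrac{26}{3} → -\tfrac{605}{123}y + \tfrac{1210}{123}
  leading term y: no divisor's leading term divides it; move -\tfrac{605}{123}y to the remainder.
  leading term 1: no divisor's leading term divides it; move \tfrac{1210}{123} to the remainder.
  remainder -\tfrac{605}{123}y + \tfrac{1210}{123} ≠ 0; add h_8 = -\tfrac{605}{123}y + \tfrac{1210}{123} to the basis.

The other S-polynomials (S(f_2,f_4), S(f_3,f_4), S(f_1,h_5), S(f_2,h_5), S(f_3,h_5), S(f_4,h_5), S(f_1,h_6), S(f_2,h_6), S(f_3,h_6), S(f_4,h_6), S(h_5,h_6), S(f_1,h_7), S(f_2,h_7), S(f_3,h_7), S(f_4,h_7), S(h_5,h_7), S(h_6,h_7), S(f_1,h_8), S(f_2,h_8), S(f_3,h_8), S(f_4,h_8), S(h_5,h_8), S(h_6,h_8), S(h_7,h_8)) all reduce to 0 modulo the current basis, so we have a Gröbner basis.
Inter-reduce: drop elements whose leading term is divisible by another's, tail-reduce, and make monic.
Reduced Gröbner basis: {x - 1, y - 2}.

The lex basis is triangular: the last element involves only y. Solving y - 2 = 0 gives y ∈ {2}; substituting each value into the earlier elements determines the remaining variables.
  y = 2: the earlier basis element becomes x - 1 = 0, giving x = 1 — point (1, 2).

{(1, 2)}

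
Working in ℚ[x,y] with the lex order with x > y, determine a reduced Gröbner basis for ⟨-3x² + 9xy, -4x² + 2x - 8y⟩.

G = {x - 18y² - 4y, y³ + 1/18y²}

f_1 = -3x² + 9xy, LT = x².
f_2 = -4x² + 2x - 8y, LT = x².

S(f_1,f_2): lcm = x². S = -3xy + ½x - 2y.
  leading term xy: no divisor's leading term divides it; move -3xy to the remainder.
  leading term x: no divisor's leading term divides it; move ½x to the remainder.
  leading term y: no divisor's leading term divides it; move -2y to the remainder.
  remainder -3xy + ½x - 2y ≠ 0; add g_3 = -3xy + ½x - 2y to the basis.

S(f_1,g_3): lcm = x²y. S = ⅙x² - 3xy² - ⅔xy.
  leading term x²: subtract (-1/18)·f_1 from ⅙x² - 3xy² - ⅔xy → -3xy² - ⅙xy
  leading term xy²: subtract (y)·g_3 from -3xy² - ⅙xy → -⅔xy + 2y²
  leading term xy: subtract (2/9)·g_3 from -⅔xy + 2y² → -1/9x + 2y² + 4/9y
  leading term x: no divisor's leading term divides it; move -1/9x to the remainder.
  leading term y²: no divisor's leading term divides it; move 2y² to the remainder.
  leading term y: no divisor's leading term divides it; move 4/9y to the remainder.
  remainder -1/9x + 2y² + 4/9y ≠ 0; add g_4 = -1/9x + 2y² + 4/9y to the basis.

S(g_3,g_4): lcm = xy. S = -⅙x + 18y³ + 4y² + ⅔y.
  leading term x: subtract (3/2)·g_4 from -⅙x + 18y³ + 4y² + ⅔y → 18y³ + y²
  leading term y³: no divisor's leading term divides it; move 18y³ to the remainder.
  leading term y²: no divisor's leading term divides it; move y² to the remainder.
  remainder 18y³ + y² ≠ 0; add g_5 = 18y³ + y² to the basis.

The other S-polynomials (S(f_2,g_3), S(f_1,g_4), S(f_2,g_4), S(f_1,g_5), S(f_2,g_5), S(g_3,g_5), S(g_4,g_5)) all reduce to 0 modulo the current basis, so we have a Gröbner basis.
Inter-reduce: drop elements whose leading term is divisible by another's, tail-reduce, and make monic.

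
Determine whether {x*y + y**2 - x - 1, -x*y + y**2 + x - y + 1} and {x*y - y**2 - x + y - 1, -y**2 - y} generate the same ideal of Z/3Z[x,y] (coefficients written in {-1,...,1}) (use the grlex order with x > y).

Yes, the ideals are equal.

Two ideals are equal iff their reduced Gröbner bases coincide (the reduced basis is unique for a fixed ordering).
Buchberger on the first generating set:
f_1 = x*y + y**2 - x - 1, LT = x*y.
f_2 = -x*y + y**2 + x - y + 1, LT = x*y.

S(f_1,f_2): lcm = x*y. S = -y**2 - y.
  leading term y**2: no divisor's leading term divides it; move -y**2 to the remainder.
  leading term y: no divisor's leading term divides it; move -y to the remainder.
  remainder -y**2 - y ≠ 0; add g_3 = -y**2 - y to the basis.

S(f_1,g_3): lcm = x*y**2. S = y**3 + x*y - y.
  leading term y**3: subtract (-y)·g_3 from y**3 + x*y - y → x*y - y**2 - y
  leading term x*y: subtract (1)·f_1 from x*y - y**2 - y → y**2 + x - y + 1
  leading term y**2: subtract (-1)·g_3 from y**2 + x - y + 1 → x + y + 1
  leading term x: no divisor's leading term divides it; move x to the remainder.
  leading term y: no divisor's leading term divides it; move y to the remainder.
  leading term 1: no divisor's leading term divides it; move 1 to the remainder.
  remainder x + y + 1 ≠ 0; add g_4 = x + y + 1 to the basis.

S(f_2,g_3): lcm = x*y**2. S = -y**3 + x*y + y**2 - y.
  leading term y**3: subtract (y)·g_3 from -y**3 + x*y + y**2 - y → x*y - y**2 - y
  leading term x*y: subtract (1)·f_1 from x*y - y**2 - y → y**2 + x - y + 1
  leading term y**2: subtract (-1)·g_3 from y**2 + x - y + 1 → x + y + 1
  leading term x: subtract (1)·g_4 from x + y + 1 → 0
  remainder 0.

S(f_1,g_4): lcm = x*y. S = -x - y - 1.
  leading term x: subtract (-1)·g_4 from -x - y - 1 → 0
  remainder 0.

S(f_2,g_4): lcm = x*y. S = y**2 - x - 1.
  leading term y**2: subtract (-1)·g_3 from y**2 - x - 1 → -x - y - 1
  leading term x: subtract (-1)·g_4 from -x - y - 1 → 0
  remainder 0.

S(g_3,g_4): leading monomials are coprime, so the S-polynomial reduces to 0 (Buchberger's first criterion).
Every S-polynomial of the final basis reduces to 0, so we have a Gröbner basis.
Inter-reduce: drop elements whose leading term is divisible by another's, tail-reduce, and make monic.
Reduced Gröbner basis: {y**2 + y, x + y + 1}.

Buchberger on the second generating set:
h_1 = x*y - y**2 - x + y - 1, LT = x*y.
h_2 = -y**2 - y, LT = y**2.

S(h_1,h_2): lcm = x*y**2. S = -y**3 + x*y + y**2 - y.
  leading term y**3: subtract (y)·h_2 from -y**3 + x*y + y**2 - y → x*y - y**2 - y
  leading term x*y: subtract (1)·h_1 from x*y - y**2 - y → x + y + 1
  leading term x: no divisor's leading term divides it; move x to the remainder.
  leading term y: no divisor's leading term divides it; move y to the remainder.
  leading term 1: no divisor's leading term divides it; move 1 to the remainder.
  remainder x + y + 1 ≠ 0; add k_3 = x + y + 1 to the basis.

S(h_1,k_3): lcm = x*y. S = y**2 - x - 1.
  leading term y**2: subtract (-1)·h_2 from y**2 - x - 1 → -x - y - 1
  leading term x: subtract (-1)·k_3 from -x - y - 1 → 0
  remainder 0.

S(h_2,k_3): leading monomials are coprime, so the S-polynomial reduces to 0 (Buchberger's first criterion).
Every S-polynomial of the final basis reduces to 0, so we have a Gröbner basis.
Inter-reduce: drop elements whose leading term is divisible by another's, tail-reduce, and make monic.
Reduced Gröbner basis: {y**2 + y, x + y + 1}.

Same reduced basis, so the two generating sets span the same ideal.
The choice of monomial ordering does not affect the verdict — as long as both bases are computed under the same ordering, their equality decides ideal equality.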